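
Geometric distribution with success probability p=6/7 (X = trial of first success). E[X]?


For geometric (trials until first success), E[X] = 1/p = 1/(6/7) = 7/6

7/6


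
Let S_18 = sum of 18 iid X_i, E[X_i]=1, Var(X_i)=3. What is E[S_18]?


E[S_n] = n*E[X_1] = 18*1 = 18

18


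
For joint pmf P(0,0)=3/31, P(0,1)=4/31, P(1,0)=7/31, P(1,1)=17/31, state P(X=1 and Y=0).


Read from table: P(X=1, Y=0) = 7/31

7/31


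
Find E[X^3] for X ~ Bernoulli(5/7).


For Bernoulli: X in {0,1}
E[X^3] = 0^3*(1-5/7) + 1^3*5/7 = 5/7

5/7


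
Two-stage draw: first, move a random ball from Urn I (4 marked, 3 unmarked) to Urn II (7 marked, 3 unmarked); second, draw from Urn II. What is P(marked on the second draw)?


P(transfer marked) = 4/7; P(transfer unmarked) = 3/7
If marked transferred: Urn II has 8 marked of 11, so P(marked|marked moved) = 8/11
If unmarked transferred: Urn II has 7 marked of 11, so P(marked|unmarked moved) = 7/11
By total probability: P(marked) = 4/7*8/11 + 3/7*7/11 = 53/77

53/77


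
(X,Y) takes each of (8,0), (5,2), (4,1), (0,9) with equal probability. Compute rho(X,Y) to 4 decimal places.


Cov(X,Y) = -9.2500, Var(X) = 8.1875, Var(Y) = 12.5000
rho = Cov/(sqrt(VarX)*sqrt(VarY)) = -0.9143

-0.9143


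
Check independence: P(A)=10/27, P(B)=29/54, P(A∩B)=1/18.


P(A)*P(B) = 10/27*29/54 = 145/729
P(A∩B) = 1/18 != 145/729, so not independent

No, A and B are not independent


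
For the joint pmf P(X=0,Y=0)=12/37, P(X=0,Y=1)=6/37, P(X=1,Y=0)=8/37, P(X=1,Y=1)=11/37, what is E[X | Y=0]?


P(Y=0) = 20/37
E[X|Y=0] = (0*12 + 1*8)/20 = 8/20 = 2/5

2/5


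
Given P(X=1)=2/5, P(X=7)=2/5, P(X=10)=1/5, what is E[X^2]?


E[X^2] = sum(g(x)*P(x))
= 1*2/5 + 49*2/5 + 100*1/5
= 40

40


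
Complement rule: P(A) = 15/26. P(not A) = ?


P(A') = 1 - P(A) = 1 - 15/26 = 11/26

11/26


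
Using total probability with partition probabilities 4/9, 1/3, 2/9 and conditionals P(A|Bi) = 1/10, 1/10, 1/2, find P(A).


P(A) = P(A|B1)P(B1) + P(A|B2)P(B2) + P(A|B3)P(B3)
= 1/10*4/9 + 1/10*1/3 + 1/2*2/9
= 2/45 + 1/30 + 1/9 = 17/90

17/90


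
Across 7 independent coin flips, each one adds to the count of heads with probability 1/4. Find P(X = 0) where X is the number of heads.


P(X=0) = C(7,0) * p^0 * (1-p)^7
= 1 * 1 * 2187/16384
= 2187/16384

2187/16384


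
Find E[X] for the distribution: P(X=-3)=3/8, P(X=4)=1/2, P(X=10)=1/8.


E[X] = sum(x * P(x))
= -3*3/8 + 4*1/2 + 10*1/8
= 17/8

17/8


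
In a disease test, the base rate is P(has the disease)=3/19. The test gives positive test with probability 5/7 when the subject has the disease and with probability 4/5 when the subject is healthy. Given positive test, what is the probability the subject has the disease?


P(A) = P(A|B)P(B) + P(A|B')P(B') = 5/7*3/19 + 4/5*16/19 = 523/665
P(B|A) = P(A|B)P(B)/P(A) = (15/133)/(523/665) = 75/523

75/523


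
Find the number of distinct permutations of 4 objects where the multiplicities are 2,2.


4! = 24
Denominator: 2!=2 * 2!=2
Coefficient = 24 / 4 = 6

6


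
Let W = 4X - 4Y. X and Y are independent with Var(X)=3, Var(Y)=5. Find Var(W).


Independence => Cov(X,Y)=0
Var(4X - 4Y) = 4^2*Var(X) + (-4)^2*Var(Y)
= 16*3 + 16*5 = 128

128


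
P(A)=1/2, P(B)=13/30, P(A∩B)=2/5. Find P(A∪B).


P(A∪B) = P(A) + P(B) - P(A∩B)
= 1/2 + 13/30 - 2/5 = 8/15

8/15


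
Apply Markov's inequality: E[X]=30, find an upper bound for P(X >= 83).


Markov: P(X >= a) <= E[X]/a
P(X >= 83) <= 30/83

30/83


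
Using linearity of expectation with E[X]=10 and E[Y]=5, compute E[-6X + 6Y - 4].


E[-6X + 6Y - 4] = -6*E[X] + 6*E[Y] - 4
= (-6)*(10) + (6)*(5) + (-4)
= -60 + 30 - 4 = -34

-34


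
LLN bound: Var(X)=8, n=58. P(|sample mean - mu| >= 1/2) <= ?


Var(Xbar) = Var(X)/n = 8/58
Chebyshev: P(|Xbar-mu| >= 1/2) <= Var(Xbar)/(1/2)^2 = (4/29)/(1/4) = 16/29

16/29


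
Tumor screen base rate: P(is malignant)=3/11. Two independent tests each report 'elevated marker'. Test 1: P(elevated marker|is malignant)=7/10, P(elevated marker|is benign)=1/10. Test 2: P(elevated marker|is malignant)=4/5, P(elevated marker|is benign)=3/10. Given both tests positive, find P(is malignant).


After test 1: P(+) = 7/10*3/11 + 1/10*8/11 = 29/110
P(B|+) = (21/110)/(29/110) = 21/29
After test 2 (use post1 as new prior): P(+) = 4/5*21/29 + 3/10*8/29 = 96/145
P(B|+,+) = (84/145)/(96/145) = 7/8

7/8


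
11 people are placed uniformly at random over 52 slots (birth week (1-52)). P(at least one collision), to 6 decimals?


P(all different) = prod((52-i)/52 for i=0..10) = 0.320762
P(at least one match) = 1 - 0.320762 = 0.679238

0.679238


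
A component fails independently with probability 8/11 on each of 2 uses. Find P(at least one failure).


P(at least one) = 1 - P(none)
P(none) = (1 - 8/11)^2 = (3/11)^2 = 9/121
P(at least one) = 1 - 9/121 = 112/121

112/121


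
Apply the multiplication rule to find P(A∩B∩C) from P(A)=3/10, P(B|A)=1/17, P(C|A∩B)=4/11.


P(A∩B∩C) = P(A) * P(B|A) * P(C|A∩B)
= 3/10 * 1/17 * 4/11
= 3/170 * 4/11 = 6/935

6/935


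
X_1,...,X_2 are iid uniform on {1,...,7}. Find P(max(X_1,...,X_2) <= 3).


P(max <= 3) = P(all X_i <= 3) = (P(X_1 <= 3))^2
= (3/7)^2 = 9/49

9/49


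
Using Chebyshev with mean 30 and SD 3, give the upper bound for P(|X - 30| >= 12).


k = 12/3 = 4
Chebyshev: P(|X-mu| >= k*sigma) <= 1/k^2 = 1/4^2 = 1/16

1/16


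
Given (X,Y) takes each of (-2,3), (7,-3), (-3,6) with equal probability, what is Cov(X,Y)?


E[X]=2/3, E[Y]=2, E[XY]=-15
Cov(X,Y) = E[XY] - E[X]E[Y] = -15 - 2/3*2 = -49/3

-49/3


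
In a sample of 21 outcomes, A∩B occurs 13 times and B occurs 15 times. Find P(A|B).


P(A|B) = P(A∩B)/P(B) = (13/21)/(15/21) = 13/15

13/15


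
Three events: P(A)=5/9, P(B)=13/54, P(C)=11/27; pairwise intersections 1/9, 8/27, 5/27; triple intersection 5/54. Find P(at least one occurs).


P(A∪B∪C) = P(A)+P(B)+P(C) - P(AB)-P(AC)-P(BC) + P(ABC)
= 5/9+13/54+11/27 - 1/9-8/27-5/27 + 5/54
= 19/27

19/27


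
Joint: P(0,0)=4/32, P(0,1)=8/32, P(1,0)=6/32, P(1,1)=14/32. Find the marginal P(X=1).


P(X=1) = P(1,0)+P(1,1) = 6/32 + 14/32 = 20/32 = 5/8

5/8


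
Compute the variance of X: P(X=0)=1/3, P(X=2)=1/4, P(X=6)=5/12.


E[X] = 3, E[X^2] = 16
Var(X) = E[X^2] - (E[X])^2 = 16 - (3)^2 = 7

7


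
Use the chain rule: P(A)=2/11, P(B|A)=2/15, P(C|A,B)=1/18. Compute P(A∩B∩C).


P(A∩B∩C) = P(A) * P(B|A) * P(C|A∩B)
= 2/11 * 2/15 * 1/18
= 4/165 * 1/18 = 2/1485

2/1485


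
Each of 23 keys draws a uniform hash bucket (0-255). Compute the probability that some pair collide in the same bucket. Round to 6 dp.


P(all different) = prod((256-i)/256 for i=0..22) = 0.361108
P(at least one match) = 1 - 0.361108 = 0.638892

0.638892


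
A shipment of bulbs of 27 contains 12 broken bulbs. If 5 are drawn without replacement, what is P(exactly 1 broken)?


P(X=1) = C(12,1)*C(15,4) / C(27,5)
= 12*1365 / 80730
= 16380/80730 = 14/69

14/69


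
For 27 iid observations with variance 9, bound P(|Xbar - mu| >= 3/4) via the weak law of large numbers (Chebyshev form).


Var(Xbar) = Var(X)/n = 9/27
Chebyshev: P(|Xbar-mu| >= 3/4) <= Var(Xbar)/(3/4)^2 = (1/3)/(9/16) = 16/27

16/27


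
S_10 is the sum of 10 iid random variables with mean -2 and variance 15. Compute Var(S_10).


By independence, Var(S_n) = n*Var(X_1) = 10*15 = 150

150


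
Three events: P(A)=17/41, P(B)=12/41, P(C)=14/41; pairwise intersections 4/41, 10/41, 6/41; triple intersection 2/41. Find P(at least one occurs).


P(A∪B∪C) = P(A)+P(B)+P(C) - P(AB)-P(AC)-P(BC) + P(ABC)
= 17/41+12/41+14/41 - 4/41-10/41-6/41 + 2/41
= 25/41

25/41


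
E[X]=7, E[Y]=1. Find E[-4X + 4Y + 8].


E[-4X + 4Y + 8] = -4*E[X] + 4*E[Y] + 8
= (-4)*(7) + (4)*(1) + (8)
= -28 + 4 + 8 = -16

-16


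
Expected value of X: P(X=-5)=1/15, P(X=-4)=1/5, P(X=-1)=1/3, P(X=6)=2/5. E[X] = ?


E[X] = sum(x * P(x))
= -5*1/15 - 4*1/5 - 1*1/3 + 6*2/5
= 14/15

14/15


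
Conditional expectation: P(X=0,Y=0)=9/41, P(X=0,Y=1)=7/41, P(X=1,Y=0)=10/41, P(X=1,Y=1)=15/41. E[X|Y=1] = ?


P(Y=1) = 22/41
E[X|Y=1] = (0*7 + 1*15)/22 = 15/22

15/22


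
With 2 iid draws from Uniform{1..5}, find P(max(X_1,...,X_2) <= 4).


P(max <= 4) = P(all X_i <= 4) = (P(X_1 <= 4))^2
= (4/5)^2 = 16/25

16/25


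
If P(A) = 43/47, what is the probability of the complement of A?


P(A') = 1 - P(A) = 1 - 43/47 = 4/47

4/47


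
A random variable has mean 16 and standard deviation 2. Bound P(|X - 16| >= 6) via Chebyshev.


k = 6/2 = 3
Chebyshev: P(|X-mu| >= k*sigma) <= 1/k^2 = 1/3^2 = 1/9

1/9


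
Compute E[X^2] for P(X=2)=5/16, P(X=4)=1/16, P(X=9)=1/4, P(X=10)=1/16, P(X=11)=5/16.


E[X^2] = sum(g(x)*P(x))
= 4*5/16 + 16*1/16 + 81*1/4 + 100*1/16 + 121*5/16
= 1065/16

1065/16


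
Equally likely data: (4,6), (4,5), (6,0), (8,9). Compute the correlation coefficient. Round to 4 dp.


Cov(X,Y) = 1.5000, Var(X) = 2.7500, Var(Y) = 10.5000
rho = Cov/(sqrt(VarX)*sqrt(VarY)) = 0.2791

0.2791


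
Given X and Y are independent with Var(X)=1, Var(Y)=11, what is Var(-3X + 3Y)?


Independence => Cov(X,Y)=0
Var(-3X + 3Y) = (-3)^2*Var(X) + 3^2*Var(Y)
= 9*1 + 9*11 = 108

108


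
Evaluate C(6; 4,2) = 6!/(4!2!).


6! = 720
Denominator: 4!=24 * 2!=2
Coefficient = 720 / 48 = 15

15


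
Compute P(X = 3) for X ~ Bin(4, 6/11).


P(X=3) = C(4,3) * p^3 * (1-p)^1
= 4 * 216/1331 * 5/11
= 4320/14641

4320/14641


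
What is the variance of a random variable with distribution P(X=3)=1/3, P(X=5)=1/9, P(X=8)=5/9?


E[X] = 6, E[X^2] = 124/3
Var(X) = E[X^2] - (E[X])^2 = 124/3 - (6)^2 = 16/3

16/3


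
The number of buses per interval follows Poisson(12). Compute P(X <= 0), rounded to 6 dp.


P(X<=0) = e^(-12)*12^0/0!
≈ 0.0000061442
≈ 0.000006

0.000006


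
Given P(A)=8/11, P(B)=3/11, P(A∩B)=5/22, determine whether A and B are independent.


P(A)*P(B) = 8/11*3/11 = 24/121
P(A∩B) = 5/22 != 24/121, so not independent

No, A and B are not independent


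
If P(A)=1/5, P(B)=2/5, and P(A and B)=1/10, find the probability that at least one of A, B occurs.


P(A∪B) = P(A) + P(B) - P(A∩B)
= 1/5 + 2/5 - 1/10 = 1/2

1/2


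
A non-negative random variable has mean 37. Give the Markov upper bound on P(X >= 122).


Markov: P(X >= a) <= E[X]/a
P(X >= 122) <= 37/122

37/122


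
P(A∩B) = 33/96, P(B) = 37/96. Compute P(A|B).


P(A|B) = P(A∩B)/P(B) = (33/96)/(37/96) = 33/37

33/37


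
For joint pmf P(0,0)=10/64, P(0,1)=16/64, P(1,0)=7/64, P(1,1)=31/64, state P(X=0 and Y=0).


Read from table: P(X=0, Y=0) = 10/64 = 5/32

5/32


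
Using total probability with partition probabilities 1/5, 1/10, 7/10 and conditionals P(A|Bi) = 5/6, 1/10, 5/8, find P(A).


P(A) = P(A|B1)P(B1) + P(A|B2)P(B2) + P(A|B3)P(B3)
= 5/6*1/5 + 1/10*1/10 + 5/8*7/10
= 1/6 + 1/100 + 7/16 = 737/1200

737/1200


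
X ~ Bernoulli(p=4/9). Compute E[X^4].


For Bernoulli: X in {0,1}
E[X^4] = 0^4*(1-4/9) + 1^4*4/9 = 4/9

4/9


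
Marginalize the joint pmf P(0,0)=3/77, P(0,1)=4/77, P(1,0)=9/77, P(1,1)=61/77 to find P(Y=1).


P(Y=1) = P(0,1)+P(1,1) = 4/77 + 61/77 = 65/77

65/77


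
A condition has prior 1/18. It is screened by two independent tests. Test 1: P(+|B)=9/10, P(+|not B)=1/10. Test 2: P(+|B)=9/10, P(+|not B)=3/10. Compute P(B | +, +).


After test 1: P(+) = 9/10*1/18 + 1/10*17/18 = 13/90
P(B|+) = (1/20)/(13/90) = 9/26
After test 2 (use post1 as new prior): P(+) = 9/10*9/26 + 3/10*17/26 = 33/65
P(B|+,+) = (81/260)/(33/65) = 27/44

27/44


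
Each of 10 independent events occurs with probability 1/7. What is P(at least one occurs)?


P(at least one) = 1 - P(none)
P(none) = (1 - 1/7)^10 = (6/7)^10 = 60466176/282475249
P(at least one) = 1 - 60466176/282475249 = 222009073/282475249

222009073/282475249


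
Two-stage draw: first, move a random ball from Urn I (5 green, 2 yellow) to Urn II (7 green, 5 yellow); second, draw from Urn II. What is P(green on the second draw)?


P(transfer green) = 5/7; P(transfer yellow) = 2/7
If green transferred: Urn II has 8 green of 13, so P(green|green moved) = 8/13
If yellow transferred: Urn II has 7 green of 13, so P(green|yellow moved) = 7/13
By total probability: P(green) = 5/7*8/13 + 2/7*7/13 = 54/91

54/91


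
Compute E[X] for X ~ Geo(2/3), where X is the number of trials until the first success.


For geometric (trials until first success), E[X] = 1/p = 1/(2/3) = 3/2

3/2


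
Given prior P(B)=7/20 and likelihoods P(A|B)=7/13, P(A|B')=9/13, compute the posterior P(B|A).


P(A) = P(A|B)P(B) + P(A|B')P(B') = 7/13*7/20 + 9/13*13/20 = 83/130
P(B|A) = P(A|B)P(B)/P(A) = (49/260)/(83/130) = 49/166

49/166


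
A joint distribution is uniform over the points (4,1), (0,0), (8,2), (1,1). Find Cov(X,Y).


E[X]=13/4, E[Y]=1, E[XY]=21/4
Cov(X,Y) = E[XY] - E[X]E[Y] = 21/4 - 13/4*1 = 2

2


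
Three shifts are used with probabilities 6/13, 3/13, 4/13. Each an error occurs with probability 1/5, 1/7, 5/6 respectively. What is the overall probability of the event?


P(A) = P(A|B1)P(B1) + P(A|B2)P(B2) + P(A|B3)P(B3)
= 1/5*6/13 + 1/7*3/13 + 5/6*4/13
= 6/65 + 3/91 + 10/39 = 521/1365

521/1365


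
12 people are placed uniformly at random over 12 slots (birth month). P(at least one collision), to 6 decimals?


P(all different) = prod((12-i)/12 for i=0..11) = 0.000054
P(at least one match) = 1 - 0.000054 = 0.999946

0.999946


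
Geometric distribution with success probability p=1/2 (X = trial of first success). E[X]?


For geometric (trials until first success), E[X] = 1/p = 1/(1/2) = 2

2


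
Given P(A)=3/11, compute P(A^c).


P(A') = 1 - P(A) = 1 - 3/11 = 8/11

8/11


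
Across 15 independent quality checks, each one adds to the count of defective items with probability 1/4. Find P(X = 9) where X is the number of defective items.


P(X=9) = C(15,9) * p^9 * (1-p)^6
= 5005 * 1/262144 * 729/4096
= 3648645/1073741824

3648645/1073741824


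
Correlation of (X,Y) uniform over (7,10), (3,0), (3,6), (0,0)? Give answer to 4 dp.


Cov(X,Y) = 9.0000, Var(X) = 6.1875, Var(Y) = 18.0000
rho = Cov/(sqrt(VarX)*sqrt(VarY)) = 0.8528

0.8528


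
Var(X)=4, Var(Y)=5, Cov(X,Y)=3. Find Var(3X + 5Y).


Var(3X + 5Y) = 3^2*Var(X) + 5^2*Var(Y) + 2*3*5*Cov(X,Y)
= 9*4 + 25*5 + 30*3
= 36 + 125 + 90 = 251

251


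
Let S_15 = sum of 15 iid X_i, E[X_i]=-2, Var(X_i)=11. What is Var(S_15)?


By independence, Var(S_n) = n*Var(X_1) = 15*11 = 165

165


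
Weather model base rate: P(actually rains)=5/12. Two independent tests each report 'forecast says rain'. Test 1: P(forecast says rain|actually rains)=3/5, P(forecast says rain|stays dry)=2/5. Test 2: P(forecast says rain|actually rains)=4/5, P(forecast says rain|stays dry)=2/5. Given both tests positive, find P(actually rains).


After test 1: P(+) = 3/5*5/12 + 2/5*7/12 = 29/60
P(B|+) = (1/4)/(29/60) = 15/29
After test 2 (use post1 as new prior): P(+) = 4/5*15/29 + 2/5*14/29 = 88/145
P(B|+,+) = (12/29)/(88/145) = 15/22

15/22


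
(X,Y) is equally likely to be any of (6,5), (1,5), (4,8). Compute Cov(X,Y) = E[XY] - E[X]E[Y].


E[X]=11/3, E[Y]=6, E[XY]=67/3
Cov(X,Y) = E[XY] - E[X]E[Y] = 67/3 - 11/3*6 = 1/3

1/3


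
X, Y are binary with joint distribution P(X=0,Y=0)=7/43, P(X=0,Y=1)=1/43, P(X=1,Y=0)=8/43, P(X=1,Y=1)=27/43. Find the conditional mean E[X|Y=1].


P(Y=1) = 28/43
E[X|Y=1] = (0*1 + 1*27)/28 = 27/28

27/28


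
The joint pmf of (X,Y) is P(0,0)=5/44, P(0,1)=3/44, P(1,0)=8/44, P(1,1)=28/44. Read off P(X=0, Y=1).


Read from table: P(X=0, Y=1) = 3/44

3/44


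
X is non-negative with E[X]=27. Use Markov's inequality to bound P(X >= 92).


Markov: P(X >= a) <= E[X]/a
P(X >= 92) <= 27/92

27/92


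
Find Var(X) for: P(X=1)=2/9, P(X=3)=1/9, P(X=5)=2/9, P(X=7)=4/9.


E[X] = 43/9, E[X^2] = 257/9
Var(X) = E[X^2] - (E[X])^2 = 257/9 - (43/9)^2 = 464/81

464/81


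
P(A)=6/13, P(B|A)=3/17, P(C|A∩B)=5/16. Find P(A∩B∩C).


P(A∩B∩C) = P(A) * P(B|A) * P(C|A∩B)
= 6/13 * 3/17 * 5/16
= 18/221 * 5/16 = 45/1768

45/1768


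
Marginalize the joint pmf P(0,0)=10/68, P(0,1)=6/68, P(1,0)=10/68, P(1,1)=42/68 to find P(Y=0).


P(Y=0) = P(0,0)+P(1,0) = 10/68 + 10/68 = 20/68 = 5/17

5/17


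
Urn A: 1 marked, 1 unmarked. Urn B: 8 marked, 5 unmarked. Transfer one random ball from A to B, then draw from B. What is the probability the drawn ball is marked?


P(transfer marked) = 1/2; P(transfer unmarked) = 1/2
If marked transferred: Urn II has 9 marked of 14, so P(marked|marked moved) = 9/14
If unmarked transferred: Urn II has 8 marked of 14, so P(marked|unmarked moved) = 4/7
By total probability: P(marked) = 1/2*9/14 + 1/2*4/7 = 17/28

17/28


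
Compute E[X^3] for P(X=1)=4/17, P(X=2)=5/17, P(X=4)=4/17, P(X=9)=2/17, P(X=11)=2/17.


E[X^3] = sum(g(x)*P(x))
= 1*4/17 + 8*5/17 + 64*4/17 + 729*2/17 + 1331*2/17
= 260

260


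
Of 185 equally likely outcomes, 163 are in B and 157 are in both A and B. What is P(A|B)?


P(A|B) = P(A∩B)/P(B) = (157/185)/(163/185) = 157/163

157/163


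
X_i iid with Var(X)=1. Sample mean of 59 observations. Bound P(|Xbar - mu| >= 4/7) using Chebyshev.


Var(Xbar) = Var(X)/n = 1/59
Chebyshev: P(|Xbar-mu| >= 4/7) <= Var(Xbar)/(4/7)^2 = (1/59)/(16/49) = 49/944

49/944


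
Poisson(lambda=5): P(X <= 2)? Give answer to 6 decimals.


P(X<=2) = e^(-5)*5^0/0! + e^(-5)*5^1/1! + e^(-5)*5^2/2!
≈ 0.0067379470 + 0.0336897350 + 0.0842243375
= 0.1246520195
≈ 0.124652

0.124652


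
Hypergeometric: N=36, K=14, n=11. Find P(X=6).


P(X=6) = C(14,6)*C(22,5) / C(36,11)
= 3003*26334 / 600805296
= 79081002/600805296 = 16093/122264

16093/122264


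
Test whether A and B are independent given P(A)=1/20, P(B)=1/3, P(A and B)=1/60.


P(A)*P(B) = 1/20*1/3 = 1/60
P(A∩B) = 1/60, which equals P(A)P(B), so independent

Yes, A and B are independent


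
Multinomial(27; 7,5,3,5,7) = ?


27! = 10888869450418352160768000000
Denominator: 7!=5040 * 5!=120 * 3!=6 * 5!=120 * 7!=5040
Coefficient = 10888869450418352160768000000 / 2194698240000 = 4961442649363200

4961442649363200


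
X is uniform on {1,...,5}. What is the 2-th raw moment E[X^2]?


E[X^2] = (1/5) * sum(x^2 for x=1..5)
= 55/5 = 11

11


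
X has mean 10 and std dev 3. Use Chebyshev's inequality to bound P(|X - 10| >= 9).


k = 9/3 = 3
Chebyshev: P(|X-mu| >= k*sigma) <= 1/k^2 = 1/3^2 = 1/9

1/9


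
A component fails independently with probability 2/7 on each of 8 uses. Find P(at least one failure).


P(at least one) = 1 - P(none)
P(none) = (1 - 2/7)^8 = (5/7)^8 = 390625/5764801
P(at least one) = 1 - 390625/5764801 = 5374176/5764801

5374176/5764801


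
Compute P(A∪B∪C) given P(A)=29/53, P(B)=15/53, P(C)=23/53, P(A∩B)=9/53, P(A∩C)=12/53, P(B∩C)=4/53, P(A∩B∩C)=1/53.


P(A∪B∪C) = P(A)+P(B)+P(C) - P(AB)-P(AC)-P(BC) + P(ABC)
= 29/53+15/53+23/53 - 9/53-12/53-4/53 + 1/53
= 43/53

43/53


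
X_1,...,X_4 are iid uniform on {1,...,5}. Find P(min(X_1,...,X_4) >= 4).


P(min >= 4) = P(all X_i >= 4) = (P(X_1 >= 4))^4
= (2/5)^4 = 16/625

16/625


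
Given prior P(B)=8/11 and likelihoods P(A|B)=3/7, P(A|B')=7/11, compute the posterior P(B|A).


P(A) = P(A|B)P(B) + P(A|B')P(B') = 3/7*8/11 + 7/11*3/11 = 411/847
P(B|A) = P(A|B)P(B)/P(A) = (24/77)/(411/847) = 88/137

88/137


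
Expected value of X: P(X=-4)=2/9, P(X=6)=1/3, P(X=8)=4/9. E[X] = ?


E[X] = sum(x * P(x))
= -4*2/9 + 6*1/3 + 8*4/9
= 14/3

14/3


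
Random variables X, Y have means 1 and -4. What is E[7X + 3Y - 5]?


E[7X + 3Y - 5] = 7*E[X] + 3*E[Y] - 5
= (7)*(1) + (3)*(-4) + (-5)
= 7 - 12 - 5 = -10

-10


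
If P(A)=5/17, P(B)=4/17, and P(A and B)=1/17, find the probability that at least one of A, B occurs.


P(A∪B) = P(A) + P(B) - P(A∩B)
= 5/17 + 4/17 - 1/17 = 8/17

8/17


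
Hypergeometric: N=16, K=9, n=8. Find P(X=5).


P(X=5) = C(9,5)*C(7,3) / C(16,8)
= 126*35 / 12870
= 4410/12870 = 49/143

49/143


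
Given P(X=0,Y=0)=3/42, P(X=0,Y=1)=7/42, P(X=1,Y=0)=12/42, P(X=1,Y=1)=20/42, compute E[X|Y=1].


P(Y=1) = 27/42
E[X|Y=1] = (0*7 + 1*20)/27 = 20/27

20/27


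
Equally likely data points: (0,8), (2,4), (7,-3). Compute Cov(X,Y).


E[X]=3, E[Y]=3, E[XY]=-13/3
Cov(X,Y) = E[XY] - E[X]E[Y] = -13/3 - 3*3 = -40/3

-40/3


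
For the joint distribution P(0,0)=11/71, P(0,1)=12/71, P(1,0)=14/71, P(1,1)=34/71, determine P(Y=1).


P(Y=1) = P(0,1)+P(1,1) = 12/71 + 34/71 = 46/71

46/71


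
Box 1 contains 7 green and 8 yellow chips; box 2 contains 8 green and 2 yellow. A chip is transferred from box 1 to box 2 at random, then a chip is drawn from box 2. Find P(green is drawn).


P(transfer green) = 7/15; P(transfer yellow) = 8/15
If green transferred: Urn II has 9 green of 11, so P(green|green moved) = 9/11
If yellow transferred: Urn II has 8 green of 11, so P(green|yellow moved) = 8/11
By total probability: P(green) = 7/15*9/11 + 8/15*8/11 = 127/165

127/165


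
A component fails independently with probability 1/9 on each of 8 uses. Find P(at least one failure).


P(at least one) = 1 - P(none)
P(none) = (1 - 1/9)^8 = (8/9)^8 = 16777216/43046721
P(at least one) = 1 - 16777216/43046721 = 26269505/43046721

26269505/43046721


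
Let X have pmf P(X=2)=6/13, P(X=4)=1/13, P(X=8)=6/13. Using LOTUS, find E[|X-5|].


E[|X-5|] = sum(g(x)*P(x))
= 3*6/13 + 1*1/13 + 3*6/13
= 37/13

37/13


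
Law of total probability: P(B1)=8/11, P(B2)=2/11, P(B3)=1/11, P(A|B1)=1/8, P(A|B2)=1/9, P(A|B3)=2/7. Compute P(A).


P(A) = P(A|B1)P(B1) + P(A|B2)P(B2) + P(A|B3)P(B3)
= 1/8*8/11 + 1/9*2/11 + 2/7*1/11
= 1/11 + 2/99 + 2/77 = 95/693

95/693


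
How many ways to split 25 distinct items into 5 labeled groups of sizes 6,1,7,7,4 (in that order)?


25! = 15511210043330985984000000
Denominator: 6!=720 * 1!=1 * 7!=5040 * 7!=5040 * 4!=24
Coefficient = 15511210043330985984000000 / 438939648000 = 35337910608000

35337910608000


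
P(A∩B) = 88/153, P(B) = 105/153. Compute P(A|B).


P(A|B) = P(A∩B)/P(B) = (88/153)/(105/153) = 88/105

88/105


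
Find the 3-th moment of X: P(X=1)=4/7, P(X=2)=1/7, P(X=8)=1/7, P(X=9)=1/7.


E[X^3] = sum(x^3 * P(x))
= 1*4/7 + 8*1/7 + 512*1/7 + 729*1/7
= 179

179


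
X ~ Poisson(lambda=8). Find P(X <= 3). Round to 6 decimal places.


P(X<=3) = e^(-8)*8^0/0! + e^(-8)*8^1/1! + e^(-8)*8^2/2! + e^(-8)*8^3/3!
≈ 0.0003354626 + 0.0026837010 + 0.0107348041 + 0.0286261442
= 0.0423801119
≈ 0.042380

0.042380


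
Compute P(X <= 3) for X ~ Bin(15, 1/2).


P(X<=3) = P(X=0) + P(X=1) + P(X=2) + P(X=3)
= 1/32768 + 15/32768 + 105/32768 + 455/32768
= 9/512

9/512


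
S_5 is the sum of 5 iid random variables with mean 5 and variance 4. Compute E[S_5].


E[S_n] = n*E[X_1] = 5*5 = 25

25


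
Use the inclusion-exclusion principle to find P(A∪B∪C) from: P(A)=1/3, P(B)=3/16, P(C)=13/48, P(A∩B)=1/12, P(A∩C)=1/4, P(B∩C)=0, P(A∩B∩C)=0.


P(A∪B∪C) = P(A)+P(B)+P(C) - P(AB)-P(AC)-P(BC) + P(ABC)
= 1/3+3/16+13/48 - 1/12-1/4-0 + 0
= 11/24

11/24


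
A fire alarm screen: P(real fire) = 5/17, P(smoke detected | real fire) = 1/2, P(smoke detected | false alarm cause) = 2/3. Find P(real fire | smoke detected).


P(A) = P(A|B)P(B) + P(A|B')P(B') = 1/2*5/17 + 2/3*12/17 = 21/34
P(B|A) = P(A|B)P(B)/P(A) = (5/34)/(21/34) = 5/21

5/21


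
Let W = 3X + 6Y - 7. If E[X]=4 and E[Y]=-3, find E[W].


E[3X + 6Y - 7] = 3*E[X] + 6*E[Y] - 7
= (3)*(4) + (6)*(-3) + (-7)
= 12 - 18 - 7 = -13

-13


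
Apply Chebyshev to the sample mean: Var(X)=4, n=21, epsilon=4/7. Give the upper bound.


Var(Xbar) = Var(X)/n = 4/21
Chebyshev: P(|Xbar-mu| >= 4/7) <= Var(Xbar)/(4/7)^2 = (4/21)/(16/49) = 7/12

7/12


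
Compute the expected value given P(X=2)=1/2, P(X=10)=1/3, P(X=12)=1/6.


E[X] = sum(x * P(x))
= 2*1/2 + 10*1/3 + 12*1/6
= 19/3

19/3


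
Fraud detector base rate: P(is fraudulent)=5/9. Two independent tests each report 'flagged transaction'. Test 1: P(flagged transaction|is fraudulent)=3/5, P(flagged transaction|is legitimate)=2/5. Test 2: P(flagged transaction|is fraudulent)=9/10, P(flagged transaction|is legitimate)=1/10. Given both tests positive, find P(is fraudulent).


After test 1: P(+) = 3/5*5/9 + 2/5*4/9 = 23/45
P(B|+) = (1/3)/(23/45) = 15/23
After test 2 (use post1 as new prior): P(+) = 9/10*15/23 + 1/10*8/23 = 143/230
P(B|+,+) = (27/46)/(143/230) = 135/143

135/143


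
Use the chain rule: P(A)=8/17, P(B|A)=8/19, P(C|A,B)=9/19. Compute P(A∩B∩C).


P(A∩B∩C) = P(A) * P(B|A) * P(C|A∩B)
= 8/17 * 8/19 * 9/19
= 64/323 * 9/19 = 576/6137

576/6137


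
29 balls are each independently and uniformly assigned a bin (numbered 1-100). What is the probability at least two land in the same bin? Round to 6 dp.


P(all different) = prod((100-i)/100 for i=0..28) = 0.010973
P(at least one match) = 1 - 0.010973 = 0.989027

0.989027


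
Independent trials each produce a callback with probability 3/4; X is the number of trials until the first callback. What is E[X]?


For geometric (trials until first success), E[X] = 1/p = 1/(3/4) = 4/3

4/3


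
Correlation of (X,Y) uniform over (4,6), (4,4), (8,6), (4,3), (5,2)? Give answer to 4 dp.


Cov(X,Y) = 1.0000, Var(X) = 2.4000, Var(Y) = 2.5600
rho = Cov/(sqrt(VarX)*sqrt(VarY)) = 0.4034

0.4034


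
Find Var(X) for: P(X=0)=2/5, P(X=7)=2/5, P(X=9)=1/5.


E[X] = 23/5, E[X^2] = 179/5
Var(X) = E[X^2] - (E[X])^2 = 179/5 - (23/5)^2 = 366/25

366/25


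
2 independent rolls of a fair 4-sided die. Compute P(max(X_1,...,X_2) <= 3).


P(max <= 3) = P(all X_i <= 3) = (P(X_1 <= 3))^2
= (3/4)^2 = 9/16

9/16


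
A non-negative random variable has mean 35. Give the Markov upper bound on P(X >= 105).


Markov: P(X >= a) <= E[X]/a
P(X >= 105) <= 35/105 = 1/3

1/3


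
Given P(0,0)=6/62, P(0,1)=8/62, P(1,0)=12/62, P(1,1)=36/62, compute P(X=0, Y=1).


Read from table: P(X=0, Y=1) = 8/62 = 4/31

4/31


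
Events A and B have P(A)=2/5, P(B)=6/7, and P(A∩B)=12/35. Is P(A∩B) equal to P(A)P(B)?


P(A)*P(B) = 2/5*6/7 = 12/35
P(A∩B) = 12/35, which equals P(A)P(B), so independent

Yes, A and B are independent


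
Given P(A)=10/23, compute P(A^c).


P(A') = 1 - P(A) = 1 - 10/23 = 13/23

13/23


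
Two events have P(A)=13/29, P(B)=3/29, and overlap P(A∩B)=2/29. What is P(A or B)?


P(A∪B) = P(A) + P(B) - P(A∩B)
= 13/29 + 3/29 - 2/29 = 14/29

14/29


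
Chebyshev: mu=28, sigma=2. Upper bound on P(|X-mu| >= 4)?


k = 4/2 = 2
Chebyshev: P(|X-mu| >= k*sigma) <= 1/k^2 = 1/2^2 = 1/4

1/4


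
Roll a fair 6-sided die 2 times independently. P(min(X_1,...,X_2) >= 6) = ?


P(min >= 6) = P(all X_i >= 6) = (P(X_1 >= 6))^2
= (1/6)^2 = 1/36

1/36


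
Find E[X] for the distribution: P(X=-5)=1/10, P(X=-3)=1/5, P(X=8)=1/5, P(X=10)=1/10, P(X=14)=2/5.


E[X] = sum(x * P(x))
= -5*1/10 - 3*1/5 + 8*1/5 + 10*1/10 + 14*2/5
= 71/10

71/10


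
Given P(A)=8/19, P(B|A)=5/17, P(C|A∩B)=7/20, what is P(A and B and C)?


P(A∩B∩C) = P(A) * P(B|A) * P(C|A∩B)
= 8/19 * 5/17 * 7/20
= 40/323 * 7/20 = 14/323

14/323


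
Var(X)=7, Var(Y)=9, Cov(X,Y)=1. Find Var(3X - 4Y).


Var(3X - 4Y) = 3^2*Var(X) + (-4)^2*Var(Y) + 2*3*(-4)*Cov(X,Y)
= 9*7 + 16*9 - 24*1
= 63 + 144 - 24 = 183

183


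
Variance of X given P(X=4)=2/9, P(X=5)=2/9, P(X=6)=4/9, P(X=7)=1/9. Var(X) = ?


E[X] = 49/9, E[X^2] = 275/9
Var(X) = E[X^2] - (E[X])^2 = 275/9 - (49/9)^2 = 74/81

74/81


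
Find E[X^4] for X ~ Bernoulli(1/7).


For Bernoulli: X in {0,1}
E[X^4] = 0^4*(1-1/7) + 1^4*1/7 = 1/7

1/7


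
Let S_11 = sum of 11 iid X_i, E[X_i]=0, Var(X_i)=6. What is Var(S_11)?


By independence, Var(S_n) = n*Var(X_1) = 11*6 = 66

66


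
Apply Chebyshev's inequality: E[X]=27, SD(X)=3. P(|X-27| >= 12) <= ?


k = 12/3 = 4
Chebyshev: P(|X-mu| >= k*sigma) <= 1/k^2 = 1/4^2 = 1/16

1/16


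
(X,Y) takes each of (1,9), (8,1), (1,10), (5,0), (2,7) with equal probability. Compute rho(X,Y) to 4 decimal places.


Cov(X,Y) = -10.1600, Var(X) = 7.4400, Var(Y) = 17.0400
rho = Cov/(sqrt(VarX)*sqrt(VarY)) = -0.9023

-0.9023


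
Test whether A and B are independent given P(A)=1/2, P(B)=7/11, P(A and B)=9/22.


P(A)*P(B) = 1/2*7/11 = 7/22
P(A∩B) = 9/22 != 7/22, so not independent

No, A and B are not independent


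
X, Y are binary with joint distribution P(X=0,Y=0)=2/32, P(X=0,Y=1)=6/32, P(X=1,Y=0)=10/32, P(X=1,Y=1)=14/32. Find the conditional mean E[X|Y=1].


P(Y=1) = 20/32
E[X|Y=1] = (0*6 + 1*14)/20 = 14/20 = 7/10

7/10


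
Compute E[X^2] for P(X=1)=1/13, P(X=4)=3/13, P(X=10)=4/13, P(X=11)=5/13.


E[X^2] = sum(g(x)*P(x))
= 1*1/13 + 16*3/13 + 100*4/13 + 121*5/13
= 1054/13

1054/13


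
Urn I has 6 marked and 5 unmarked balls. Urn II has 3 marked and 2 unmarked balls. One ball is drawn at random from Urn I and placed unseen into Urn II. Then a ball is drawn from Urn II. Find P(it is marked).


P(transfer marked) = 6/11; P(transfer unmarked) = 5/11
If marked transferred: Urn II has 4 marked of 6, so P(marked|marked moved) = 2/3
If unmarked transferred: Urn II has 3 marked of 6, so P(marked|unmarked moved) = 1/2
By total probability: P(marked) = 6/11*2/3 + 5/11*1/2 = 13/22

13/22


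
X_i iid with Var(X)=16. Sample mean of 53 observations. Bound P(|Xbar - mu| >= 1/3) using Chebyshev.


Var(Xbar) = Var(X)/n = 16/53
Chebyshev: P(|Xbar-mu| >= 1/3) <= Var(Xbar)/(1/3)^2 = (16/53)/(1/9) = 144/53
Bound exceeds 1, so trivial bound: 1

1


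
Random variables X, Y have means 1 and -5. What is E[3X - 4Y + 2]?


E[3X - 4Y + 2] = 3*E[X] - 4*E[Y] + 2
= (3)*(1) + (-4)*(-5) + (2)
= 3 + 20 + 2 = 25

25


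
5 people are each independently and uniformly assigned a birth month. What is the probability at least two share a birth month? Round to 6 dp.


P(all different) = prod((12-i)/12 for i=0..4) = 0.381944
P(at least one match) = 1 - 0.381944 = 0.618056

0.618056


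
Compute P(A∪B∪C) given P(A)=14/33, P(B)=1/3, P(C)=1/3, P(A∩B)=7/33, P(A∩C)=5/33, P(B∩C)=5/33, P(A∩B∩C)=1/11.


P(A∪B∪C) = P(A)+P(B)+P(C) - P(AB)-P(AC)-P(BC) + P(ABC)
= 14/33+1/3+1/3 - 7/33-5/33-5/33 + 1/11
= 2/3

2/3


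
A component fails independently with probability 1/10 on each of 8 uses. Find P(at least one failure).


P(at least one) = 1 - P(none)
P(none) = (1 - 1/10)^8 = (9/10)^8 = 43046721/100000000
P(at least one) = 1 - 43046721/100000000 = 56953279/100000000

56953279/100000000


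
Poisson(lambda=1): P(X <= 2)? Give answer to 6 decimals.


P(X<=2) = e^(-1)*1^0/0! + e^(-1)*1^1/1! + e^(-1)*1^2/2!
≈ 0.3678794412 + 0.3678794412 + 0.1839397206
= 0.9196986030
≈ 0.919699

0.919699


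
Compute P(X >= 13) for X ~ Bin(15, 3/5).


P(X>=13) = P(X=13) + P(X=14) + P(X=15)
= 133923132/6103515625 + 28697814/6103515625 + 14348907/30517578125
= 827453637/30517578125

827453637/30517578125


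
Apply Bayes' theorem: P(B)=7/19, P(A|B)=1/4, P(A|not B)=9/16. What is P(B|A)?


P(A) = P(A|B)P(B) + P(A|B')P(B') = 1/4*7/19 + 9/16*12/19 = 17/38
P(B|A) = P(A|B)P(B)/P(A) = (7/76)/(17/38) = 7/34

7/34


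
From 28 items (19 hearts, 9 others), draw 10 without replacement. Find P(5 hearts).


P(X=5) = C(19,5)*C(9,5) / C(28,10)
= 11628*126 / 13123110
= 1465128/13123110 = 1836/16445

1836/16445


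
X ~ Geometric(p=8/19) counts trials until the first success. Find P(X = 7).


P(X=7) = (1-p)^6 * p = (11/19)^6 * 8/19
= 1771561/47045881 * 8/19 = 14172488/893871739

14172488/893871739


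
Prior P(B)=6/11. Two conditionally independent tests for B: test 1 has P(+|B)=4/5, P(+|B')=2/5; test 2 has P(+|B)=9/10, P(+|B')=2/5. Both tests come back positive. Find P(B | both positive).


After test 1: P(+) = 4/5*6/11 + 2/5*5/11 = 34/55
P(B|+) = (24/55)/(34/55) = 12/17
After test 2 (use post1 as new prior): P(+) = 9/10*12/17 + 2/5*5/17 = 64/85
P(B|+,+) = (54/85)/(64/85) = 27/32

27/32


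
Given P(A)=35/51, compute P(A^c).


P(A') = 1 - P(A) = 1 - 35/51 = 16/51

16/51


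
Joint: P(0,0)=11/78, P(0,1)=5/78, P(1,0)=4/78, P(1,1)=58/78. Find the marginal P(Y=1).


P(Y=1) = P(0,1)+P(1,1) = 5/78 + 58/78 = 63/78 = 21/26

21/26


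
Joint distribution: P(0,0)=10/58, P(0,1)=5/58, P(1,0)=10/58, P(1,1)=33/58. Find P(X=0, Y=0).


Read from table: P(X=0, Y=0) = 10/58 = 5/29

5/29


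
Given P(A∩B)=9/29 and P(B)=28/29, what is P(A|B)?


P(A|B) = P(A∩B)/P(B) = (9/29)/(28/29) = 9/28

9/28


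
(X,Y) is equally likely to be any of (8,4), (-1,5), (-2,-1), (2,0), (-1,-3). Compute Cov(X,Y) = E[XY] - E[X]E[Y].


E[X]=6/5, E[Y]=1, E[XY]=32/5
Cov(X,Y) = E[XY] - E[X]E[Y] = 32/5 - 6/5*1 = 26/5

26/5


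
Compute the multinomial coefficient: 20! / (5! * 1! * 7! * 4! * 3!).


20! = 2432902008176640000
Denominator: 5!=120 * 1!=1 * 7!=5040 * 4!=24 * 3!=6
Coefficient = 2432902008176640000 / 87091200 = 27935107200

27935107200


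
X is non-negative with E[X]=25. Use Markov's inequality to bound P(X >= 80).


Markov: P(X >= a) <= E[X]/a
P(X >= 80) <= 25/80 = 5/16

5/16


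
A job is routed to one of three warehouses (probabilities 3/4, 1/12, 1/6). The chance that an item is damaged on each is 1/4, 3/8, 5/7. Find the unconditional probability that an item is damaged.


P(A) = P(A|B1)P(B1) + P(A|B2)P(B2) + P(A|B3)P(B3)
= 1/4*3/4 + 3/8*1/12 + 5/7*1/6
= 3/16 + 1/32 + 5/42 = 227/672

227/672


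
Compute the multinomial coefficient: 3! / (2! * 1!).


3! = 6
Denominator: 2!=2 * 1!=1
Coefficient = 6 / 2 = 3

3


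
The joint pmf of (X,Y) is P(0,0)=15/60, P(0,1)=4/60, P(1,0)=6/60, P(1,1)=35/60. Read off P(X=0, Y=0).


Read from table: P(X=0, Y=0) = 15/60 = 1/4

1/4


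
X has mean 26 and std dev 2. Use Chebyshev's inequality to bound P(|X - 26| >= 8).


k = 8/2 = 4
Chebyshev: P(|X-mu| >= k*sigma) <= 1/k^2 = 1/4^2 = 1/16

1/16


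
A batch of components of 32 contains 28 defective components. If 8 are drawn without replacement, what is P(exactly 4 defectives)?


P(X=4) = C(28,4)*C(4,4) / C(32,8)
= 20475*1 / 10518300
= 20475/10518300 = 7/3596

7/3596


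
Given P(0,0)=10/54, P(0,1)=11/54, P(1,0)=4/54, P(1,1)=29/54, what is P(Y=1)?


P(Y=1) = P(0,1)+P(1,1) = 11/54 + 29/54 = 40/54 = 20/27

20/27


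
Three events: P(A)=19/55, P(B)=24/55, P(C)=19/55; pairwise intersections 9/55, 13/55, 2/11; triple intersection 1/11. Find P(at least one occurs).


P(A∪B∪C) = P(A)+P(B)+P(C) - P(AB)-P(AC)-P(BC) + P(ABC)
= 19/55+24/55+19/55 - 9/55-13/55-2/11 + 1/11
= 7/11

7/11


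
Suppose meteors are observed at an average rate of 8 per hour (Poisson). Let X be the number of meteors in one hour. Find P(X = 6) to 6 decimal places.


P(X=6) = e^(-8) * 8^6 / 6!
≈ 0.0003354626279 * 262144 / 720
≈ 0.122138

0.122138


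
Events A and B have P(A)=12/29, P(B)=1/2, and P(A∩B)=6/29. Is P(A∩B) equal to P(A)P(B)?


P(A)*P(B) = 12/29*1/2 = 6/29
P(A∩B) = 6/29, which equals P(A)P(B), so independent

Yes, A and B are independent


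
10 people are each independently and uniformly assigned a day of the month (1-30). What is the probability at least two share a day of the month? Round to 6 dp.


P(all different) = prod((30-i)/30 for i=0..9) = 0.184639
P(at least one match) = 1 - 0.184639 = 0.815361

0.815361


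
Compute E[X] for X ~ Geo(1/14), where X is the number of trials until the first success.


For geometric (trials until first success), E[X] = 1/p = 1/(1/14) = 14

14


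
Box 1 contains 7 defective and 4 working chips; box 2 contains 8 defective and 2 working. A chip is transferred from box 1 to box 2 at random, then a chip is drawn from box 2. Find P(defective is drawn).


P(transfer defective) = 7/11; P(transfer working) = 4/11
If defective transferred: Urn II has 9 defective of 11, so P(defective|defective moved) = 9/11
If working transferred: Urn II has 8 defective of 11, so P(defective|working moved) = 8/11
By total probability: P(defective) = 7/11*9/11 + 4/11*8/11 = 95/121

95/121


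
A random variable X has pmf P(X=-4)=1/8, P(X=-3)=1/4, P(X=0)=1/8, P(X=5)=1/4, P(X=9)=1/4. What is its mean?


E[X] = sum(x * P(x))
= -4*1/8 - 3*1/4 + 0*1/8 + 5*1/4 + 9*1/4
= 9/4

9/4


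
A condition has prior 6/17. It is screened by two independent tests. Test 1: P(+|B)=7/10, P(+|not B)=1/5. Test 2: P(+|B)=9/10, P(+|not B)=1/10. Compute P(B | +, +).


After test 1: P(+) = 7/10*6/17 + 1/5*11/17 = 32/85
P(B|+) = (21/85)/(32/85) = 21/32
After test 2 (use post1 as new prior): P(+) = 9/10*21/32 + 1/10*11/32 = 5/8
P(B|+,+) = (189/320)/(5/8) = 189/200

189/200


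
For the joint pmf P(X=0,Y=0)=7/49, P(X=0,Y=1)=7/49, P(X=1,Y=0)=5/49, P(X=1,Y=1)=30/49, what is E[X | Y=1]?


P(Y=1) = 37/49
E[X|Y=1] = (0*7 + 1*30)/37 = 30/37

30/37


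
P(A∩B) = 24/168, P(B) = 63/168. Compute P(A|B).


P(A|B) = P(A∩B)/P(B) = (24/168)/(63/168) = 24/63 = 8/21

8/21


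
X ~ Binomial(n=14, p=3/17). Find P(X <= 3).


P(X<=3) = P(X=0) + P(X=1) + P(X=2) + P(X=3)
= 11112006825558016/168377826559400929 + 33336020476674048/168377826559400929 + 46432314235367424/168377826559400929 + 39799126487457792/168377826559400929
= 130679468025057280/168377826559400929

130679468025057280/168377826559400929


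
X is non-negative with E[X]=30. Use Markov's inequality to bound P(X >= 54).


Markov: P(X >= a) <= E[X]/a
P(X >= 54) <= 30/54 = 5/9

5/9


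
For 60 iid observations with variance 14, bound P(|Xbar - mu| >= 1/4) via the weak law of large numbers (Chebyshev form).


Var(Xbar) = Var(X)/n = 14/60
Chebyshev: P(|Xbar-mu| >= 1/4) <= Var(Xbar)/(1/4)^2 = (7/30)/(1/16) = 56/15
Bound exceeds 1, so trivial bound: 1

1


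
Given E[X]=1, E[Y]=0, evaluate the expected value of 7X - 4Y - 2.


E[7X - 4Y - 2] = 7*E[X] - 4*E[Y] - 2
= (7)*(1) + (-4)*(0) + (-2)
= 7 + 0 - 2 = 5

5


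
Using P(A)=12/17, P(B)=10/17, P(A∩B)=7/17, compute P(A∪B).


P(A∪B) = P(A) + P(B) - P(A∩B)
= 12/17 + 10/17 - 7/17 = 15/17

15/17


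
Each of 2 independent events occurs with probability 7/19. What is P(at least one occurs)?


P(at least one) = 1 - P(none)
P(none) = (1 - 7/19)^2 = (12/19)^2 = 144/361
P(at least one) = 1 - 144/361 = 217/361

217/361


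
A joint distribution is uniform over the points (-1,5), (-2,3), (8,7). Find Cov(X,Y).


E[X]=5/3, E[Y]=5, E[XY]=15
Cov(X,Y) = E[XY] - E[X]E[Y] = 15 - 5/3*5 = 20/3

20/3


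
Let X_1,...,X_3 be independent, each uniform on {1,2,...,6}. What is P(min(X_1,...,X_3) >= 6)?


P(min >= 6) = P(all X_i >= 6) = (P(X_1 >= 6))^3
= (1/6)^3 = 1/216

1/216


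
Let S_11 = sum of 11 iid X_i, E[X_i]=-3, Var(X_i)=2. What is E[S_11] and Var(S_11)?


E[S_n] = n*mu = 11*-3 = -33
Var(S_n) = n*sigma^2 = 11*2 = 22

E[S_11]=-33, Var(S_11)=22


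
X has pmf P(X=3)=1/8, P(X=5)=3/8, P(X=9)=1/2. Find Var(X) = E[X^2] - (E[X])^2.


E[X] = 27/4, E[X^2] = 51
Var(X) = E[X^2] - (E[X])^2 = 51 - (27/4)^2 = 87/16

87/16


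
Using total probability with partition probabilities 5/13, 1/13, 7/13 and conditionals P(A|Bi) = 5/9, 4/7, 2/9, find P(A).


P(A) = P(A|B1)P(B1) + P(A|B2)P(B2) + P(A|B3)P(B3)
= 5/9*5/13 + 4/7*1/13 + 2/9*7/13
= 25/117 + 4/91 + 14/117 = 103/273

103/273


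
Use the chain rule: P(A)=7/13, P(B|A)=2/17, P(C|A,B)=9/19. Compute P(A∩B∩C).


P(A∩B∩C) = P(A) * P(B|A) * P(C|A∩B)
= 7/13 * 2/17 * 9/19
= 14/221 * 9/19 = 126/4199

126/4199


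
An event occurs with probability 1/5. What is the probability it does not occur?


P(A') = 1 - P(A) = 1 - 1/5 = 4/5

4/5


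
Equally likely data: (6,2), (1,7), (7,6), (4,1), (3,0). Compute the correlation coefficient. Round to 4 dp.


Cov(X,Y) = -0.4400, Var(X) = 4.5600, Var(Y) = 7.7600
rho = Cov/(sqrt(VarX)*sqrt(VarY)) = -0.0740

-0.0740


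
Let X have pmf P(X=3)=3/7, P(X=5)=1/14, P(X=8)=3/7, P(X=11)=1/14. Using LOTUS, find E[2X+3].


E[2X+3] = sum(g(x)*P(x))
= 9*3/7 + 13*1/14 + 19*3/7 + 25*1/14
= 103/7

103/7
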